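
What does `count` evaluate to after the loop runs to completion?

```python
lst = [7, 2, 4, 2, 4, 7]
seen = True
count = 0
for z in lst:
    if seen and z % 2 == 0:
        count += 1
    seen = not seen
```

Let's trace through this code step by step.

Initialize: lst = [7, 2, 4, 2, 4, 7]
Initialize: seen = True
Initialize: count = 0
Entering loop: for z in lst:
After iteration 1: z = 7, seen = False, count = 0
After iteration 2: z = 2, seen = True, count = 0
After iteration 3: z = 4, seen = False, count = 1
After iteration 4: z = 2, seen = True, count = 1
After iteration 5: z = 4, seen = False, count = 2
After iteration 6: z = 7, seen = True, count = 2
Loop ends.

Final answer: 2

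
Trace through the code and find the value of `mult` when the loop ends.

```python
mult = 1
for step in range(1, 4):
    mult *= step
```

Let's trace through this code step by step.

Initialize: mult = 1
Entering loop: for step in range(1, 4):
After iteration 1: step = 1, mult = 1
After iteration 2: step = 2, mult = 2
After iteration 3: step = 3, mult = 6
Loop ends.

Final answer: 6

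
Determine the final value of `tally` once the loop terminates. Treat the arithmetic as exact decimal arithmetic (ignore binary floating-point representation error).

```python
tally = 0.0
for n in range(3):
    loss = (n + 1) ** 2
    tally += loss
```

Let's trace through this code step by step.

Initialize: tally = 0.0
Entering loop: for n in range(3):
After iteration 1: n = 0, tally = 1.0, loss = 1
After iteration 2: n = 1, tally = 5.0, loss = 4
After iteration 3: n = 2, tally = 14.0, loss = 9
Loop ends.

Final answer: 14.0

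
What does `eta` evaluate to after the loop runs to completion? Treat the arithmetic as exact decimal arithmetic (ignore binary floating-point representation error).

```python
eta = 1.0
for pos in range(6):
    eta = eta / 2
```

Let's trace through this code step by step.

Initialize: eta = 1.0
Entering loop: for pos in range(6):
After iteration 1: pos = 0, eta = 0.5
After iteration 2: pos = 1, eta = 0.25
After iteration 3: pos = 2, eta = 0.125
After iteration 4: pos = 3, eta = 0.0625
After iteration 5: pos = 4, eta = 0.03125
After iteration 6: pos = 5, eta = 0.015625
Loop ends.

Final answer: 0.015625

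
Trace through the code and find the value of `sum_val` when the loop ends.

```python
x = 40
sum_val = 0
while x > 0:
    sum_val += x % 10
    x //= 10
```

Let's trace through this code step by step.

Initialize: x = 40
Initialize: sum_val = 0
Entering loop: while x > 0:
After iteration 1: x = 4, sum_val = 0
After iteration 2: x = 0, sum_val = 4
Loop ends.

Final answer: 4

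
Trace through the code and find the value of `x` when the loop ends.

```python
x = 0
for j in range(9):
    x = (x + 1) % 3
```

Let's trace through this code step by step.

Initialize: x = 0
Entering loop: for j in range(9):
After iteration 1: j = 0, x = 1
After iteration 2: j = 1, x = 2
After iteration 3: j = 2, x = 0
After iteration 4: j = 3, x = 1
After iteration 5: j = 4, x = 2
After iteration 6: j = 5, x = 0
After iteration 7: j = 6, x = 1
After iteration 8: j = 7, x = 2
After iteration 9: j = 8, x = 0
Loop ends.

Final answer: 0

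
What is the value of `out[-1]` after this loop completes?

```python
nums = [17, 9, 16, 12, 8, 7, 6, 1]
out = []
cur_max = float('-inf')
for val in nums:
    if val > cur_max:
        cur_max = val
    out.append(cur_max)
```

Let's trace through this code step by step.

Initialize: nums = [17, 9, 16, 12, 8, 7, 6, 1]
Initialize: out = []
Initialize: cur_max = -inf
Entering loop: for val in nums:
After iteration 1: val = 17, out = [17], cur_max = 17
After iteration 2: val = 9, out = [17, 17], cur_max = 17
After iteration 3: val = 16, out = [17, 17, 17], cur_max = 17
After iteration 4: val = 12, out = [17, 17, 17, 17], cur_max = 17
After iteration 5: val = 8, out = [17, 17, 17, 17, 17], cur_max = 17
After iteration 6: val = 7, out = [17, 17, 17, 17, 17, 17], cur_max = 17
After iteration 7: val = 6, out = [17, 17, 17, 17, 17, 17, 17], cur_max = 17
After iteration 8: val = 1, out = [17, 17, 17, 17, 17, 17, 17, 17], cur_max = 17
Loop ends.
out[-1] = 17

Final answer: 17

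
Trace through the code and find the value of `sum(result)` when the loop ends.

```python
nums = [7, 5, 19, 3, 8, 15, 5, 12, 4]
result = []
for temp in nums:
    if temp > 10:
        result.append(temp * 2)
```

Let's trace through this code step by step.

Initialize: nums = [7, 5, 19, 3, 8, 15, 5, 12, 4]
Initialize: result = []
Entering loop: for temp in nums:
After iteration 1: temp = 7, result = []
After iteration 2: temp = 5, result = []
After iteration 3: temp = 19, result = [38]
After iteration 4: temp = 3, result = [38]
After iteration 5: temp = 8, result = [38]
After iteration 6: temp = 15, result = [38, 30]
After iteration 7: temp = 5, result = [38, 30]
After iteration 8: temp = 12, result = [38, 30, 24]
After iteration 9: temp = 4, result = [38, 30, 24]
Loop ends.
sum(result) = 92

Final answer: 92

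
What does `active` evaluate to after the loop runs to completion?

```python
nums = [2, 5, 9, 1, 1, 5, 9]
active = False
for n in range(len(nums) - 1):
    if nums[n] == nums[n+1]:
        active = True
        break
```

Let's trace through this code step by step.

Initialize: nums = [2, 5, 9, 1, 1, 5, 9]
Initialize: active = False
Entering loop: for n in range(len(nums) - 1):
After iteration 1: n = 0, active = False
After iteration 2: n = 1, active = False
After iteration 3: n = 2, active = False
After iteration 4: n = 3, active = True
Loop ends.

Final answer: True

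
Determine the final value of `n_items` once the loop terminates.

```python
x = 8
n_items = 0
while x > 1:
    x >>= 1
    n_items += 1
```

Let's trace through this code step by step.

Initialize: x = 8
Initialize: n_items = 0
Entering loop: while x > 1:
After iteration 1: x = 4, n_items = 1
After iteration 2: x = 2, n_items = 2
After iteration 3: x = 1, n_items = 3
Loop ends.

Final answer: 3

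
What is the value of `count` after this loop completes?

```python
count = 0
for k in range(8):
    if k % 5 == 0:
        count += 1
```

Let's trace through this code step by step.

Initialize: count = 0
Entering loop: for k in range(8):
After iteration 1: k = 0, count = 1
After iteration 2: k = 1, count = 1
After iteration 3: k = 2, count = 1
After iteration 4: k = 3, count = 1
After iteration 5: k = 4, count = 1
After iteration 6: k = 5, count = 2
After iteration 7: k = 6, count = 2
After iteration 8: k = 7, count = 2
Loop ends.

Final answer: 2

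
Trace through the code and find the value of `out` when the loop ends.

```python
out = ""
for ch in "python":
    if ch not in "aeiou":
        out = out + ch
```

Let's trace through this code step by step.

Initialize: out = ''
Entering loop: for ch in "python":
After iteration 1: ch = 'p', out = 'p'
After iteration 2: ch = 'y', out = 'py'
After iteration 3: ch = 't', out = 'pyt'
After iteration 4: ch = 'h', out = 'pyth'
After iteration 5: ch = 'o', out = 'pyth'
After iteration 6: ch = 'n', out = 'pythn'
Loop ends.

Final answer: 'pythn'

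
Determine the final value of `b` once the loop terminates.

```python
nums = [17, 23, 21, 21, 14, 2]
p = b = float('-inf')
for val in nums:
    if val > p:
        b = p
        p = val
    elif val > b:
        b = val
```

Let's trace through this code step by step.

Initialize: nums = [17, 23, 21, 21, 14, 2]
Initialize: p = -inf
Initialize: b = -inf
Entering loop: for val in nums:
After iteration 1: val = 17, p = 17, b = -inf
After iteration 2: val = 23, p = 23, b = 17
After iteration 3: val = 21, p = 23, b = 21
After iteration 4: val = 21, p = 23, b = 21
After iteration 5: val = 14, p = 23, b = 21
After iteration 6: val = 2, p = 23, b = 21
Loop ends.

Final answer: 21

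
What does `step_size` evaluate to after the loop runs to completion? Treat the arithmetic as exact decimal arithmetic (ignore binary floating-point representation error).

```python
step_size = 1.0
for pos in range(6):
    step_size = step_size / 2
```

Let's trace through this code step by step.

Initialize: step_size = 1.0
Entering loop: for pos in range(6):
After iteration 1: pos = 0, step_size = 0.5
After iteration 2: pos = 1, step_size = 0.25
After iteration 3: pos = 2, step_size = 0.125
After iteration 4: pos = 3, step_size = 0.0625
After iteration 5: pos = 4, step_size = 0.03125
After iteration 6: pos = 5, step_size = 0.015625
Loop ends.

Final answer: 0.015625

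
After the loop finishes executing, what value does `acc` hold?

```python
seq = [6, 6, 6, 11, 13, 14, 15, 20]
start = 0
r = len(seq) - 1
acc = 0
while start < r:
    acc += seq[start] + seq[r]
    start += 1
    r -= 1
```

Let's trace through this code step by step.

Initialize: seq = [6, 6, 6, 11, 13, 14, 15, 20]
Initialize: start = 0
Initialize: r = 7
Initialize: acc = 0
Entering loop: while start < r:
After iteration 1: start = 1, r = 6, acc = 26
After iteration 2: start = 2, r = 5, acc = 47
After iteration 3: start = 3, r = 4, acc = 67
After iteration 4: start = 4, r = 3, acc = 91
Loop ends.

Final answer: 91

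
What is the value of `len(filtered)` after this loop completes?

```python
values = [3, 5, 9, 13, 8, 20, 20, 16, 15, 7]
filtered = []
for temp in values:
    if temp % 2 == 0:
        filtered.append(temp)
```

Let's trace through this code step by step.

Initialize: values = [3, 5, 9, 13, 8, 20, 20, 16, 15, 7]
Initialize: filtered = []
Entering loop: for temp in values:
After iteration 1: temp = 3, filtered = []
After iteration 2: temp = 5, filtered = []
After iteration 3: temp = 9, filtered = []
After iteration 4: temp = 13, filtered = []
After iteration 5: temp = 8, filtered = [8]
After iteration 6: temp = 20, filtered = [8, 20]
After iteration 7: temp = 20, filtered = [8, 20, 20]
After iteration 8: temp = 16, filtered = [8, 20, 20, 16]
After iteration 9: temp = 15, filtered = [8, 20, 20, 16]
After iteration 10: temp = 7, filtered = [8, 20, 20, 16]
Loop ends.
len(filtered) = 4

Final answer: 4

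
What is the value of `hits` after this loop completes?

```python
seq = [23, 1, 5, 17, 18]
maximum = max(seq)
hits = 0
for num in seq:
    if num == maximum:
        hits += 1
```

Let's trace through this code step by step.

Initialize: seq = [23, 1, 5, 17, 18]
Initialize: maximum = 23
Initialize: hits = 0
Entering loop: for num in seq:
After iteration 1: num = 23, hits = 1
After iteration 2: num = 1, hits = 1
After iteration 3: num = 5, hits = 1
After iteration 4: num = 17, hits = 1
After iteration 5: num = 18, hits = 1
Loop ends.

Final answer: 1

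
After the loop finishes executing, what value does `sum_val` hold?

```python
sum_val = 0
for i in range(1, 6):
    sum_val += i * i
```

Let's trace through this code step by step.

Initialize: sum_val = 0
Entering loop: for i in range(1, 6):
After iteration 1: i = 1, sum_val = 1
After iteration 2: i = 2, sum_val = 5
After iteration 3: i = 3, sum_val = 14
After iteration 4: i = 4, sum_val = 30
After iteration 5: i = 5, sum_val = 55
Loop ends.

Final answer: 55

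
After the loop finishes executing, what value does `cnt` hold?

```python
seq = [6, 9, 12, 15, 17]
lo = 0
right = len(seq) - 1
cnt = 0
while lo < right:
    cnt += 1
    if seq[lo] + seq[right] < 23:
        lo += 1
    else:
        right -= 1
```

Let's trace through this code step by step.

Initialize: seq = [6, 9, 12, 15, 17]
Initialize: lo = 0
Initialize: right = 4
Initialize: cnt = 0
Entering loop: while lo < right:
After iteration 1: lo = 0, right = 3, cnt = 1
After iteration 2: lo = 1, right = 3, cnt = 2
After iteration 3: lo = 1, right = 2, cnt = 3
After iteration 4: lo = 2, right = 2, cnt = 4
Loop ends.

Final answer: 4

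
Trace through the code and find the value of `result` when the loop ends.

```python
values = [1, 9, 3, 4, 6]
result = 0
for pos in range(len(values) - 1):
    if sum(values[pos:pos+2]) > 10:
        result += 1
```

Let's trace through this code step by step.

Initialize: values = [1, 9, 3, 4, 6]
Initialize: result = 0
Entering loop: for pos in range(len(values) - 1):
After iteration 1: pos = 0, result = 0
After iteration 2: pos = 1, result = 1
After iteration 3: pos = 2, result = 1
After iteration 4: pos = 3, result = 1
Loop ends.

Final answer: 1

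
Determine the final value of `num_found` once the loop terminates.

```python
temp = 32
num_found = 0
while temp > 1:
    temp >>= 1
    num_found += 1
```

Let's trace through this code step by step.

Initialize: temp = 32
Initialize: num_found = 0
Entering loop: while temp > 1:
After iteration 1: temp = 16, num_found = 1
After iteration 2: temp = 8, num_found = 2
After iteration 3: temp = 4, num_found = 3
After iteration 4: temp = 2, num_found = 4
After iteration 5: temp = 1, num_found = 5
Loop ends.

Final answer: 5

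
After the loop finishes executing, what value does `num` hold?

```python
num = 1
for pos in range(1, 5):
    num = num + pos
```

Let's trace through this code step by step.

Initialize: num = 1
Entering loop: for pos in range(1, 5):
After iteration 1: pos = 1, num = 2
After iteration 2: pos = 2, num = 4
After iteration 3: pos = 3, num = 7
After iteration 4: pos = 4, num = 11
Loop ends.

Final answer: 11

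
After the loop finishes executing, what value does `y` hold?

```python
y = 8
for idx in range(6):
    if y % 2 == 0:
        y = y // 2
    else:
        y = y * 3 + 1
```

Let's trace through this code step by step.

Initialize: y = 8
Entering loop: for idx in range(6):
After iteration 1: idx = 0, y = 4
After iteration 2: idx = 1, y = 2
After iteration 3: idx = 2, y = 1
After iteration 4: idx = 3, y = 4
After iteration 5: idx = 4, y = 2
After iteration 6: idx = 5, y = 1
Loop ends.

Final answer: 1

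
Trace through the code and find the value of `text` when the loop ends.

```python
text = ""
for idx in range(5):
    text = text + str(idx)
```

Let's trace through this code step by step.

Initialize: text = ''
Entering loop: for idx in range(5):
After iteration 1: idx = 0, text = '0'
After iteration 2: idx = 1, text = '01'
After iteration 3: idx = 2, text = '012'
After iteration 4: idx = 3, text = '0123'
After iteration 5: idx = 4, text = '01234'
Loop ends.

Final answer: '01234'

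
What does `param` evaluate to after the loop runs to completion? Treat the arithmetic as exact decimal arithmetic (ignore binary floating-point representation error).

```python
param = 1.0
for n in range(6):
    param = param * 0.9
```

Let's trace through this code step by step.

Initialize: param = 1.0
Entering loop: for n in range(6):
After iteration 1: n = 0, param = 0.9
After iteration 2: n = 1, param = 0.81
After iteration 3: n = 2, param = 0.729
After iteration 4: n = 3, param = 0.6561
After iteration 5: n = 4, param = 0.59049
After iteration 6: n = 5, param = 0.531441
Loop ends.

Final answer: 0.531441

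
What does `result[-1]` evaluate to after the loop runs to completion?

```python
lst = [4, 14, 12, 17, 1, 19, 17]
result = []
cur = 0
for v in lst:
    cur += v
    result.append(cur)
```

Let's trace through this code step by step.

Initialize: lst = [4, 14, 12, 17, 1, 19, 17]
Initialize: result = []
Initialize: cur = 0
Entering loop: for v in lst:
After iteration 1: v = 4, result = [4], cur = 4
After iteration 2: v = 14, result = [4, 18], cur = 18
After iteration 3: v = 12, result = [4, 18, 30], cur = 30
After iteration 4: v = 17, result = [4, 18, 30, 47], cur = 47
After iteration 5: v = 1, result = [4, 18, 30, 47, 48], cur = 48
After iteration 6: v = 19, result = [4, 18, 30, 47, 48, 67], cur = 67
After iteration 7: v = 17, result = [4, 18, 30, 47, 48, 67, 84], cur = 84
Loop ends.
result[-1] = 84

Final answer: 84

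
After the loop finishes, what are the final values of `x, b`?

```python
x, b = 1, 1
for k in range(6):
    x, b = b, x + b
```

Let's trace through this code step by step.

Initialize: x = 1
Initialize: b = 1
Entering loop: for k in range(6):
After iteration 1: k = 0, x = 1, b = 2
After iteration 2: k = 1, x = 2, b = 3
After iteration 3: k = 2, x = 3, b = 5
After iteration 4: k = 3, x = 5, b = 8
After iteration 5: k = 4, x = 8, b = 13
After iteration 6: k = 5, x = 13, b = 21
Loop ends.

Final answer: 13, 21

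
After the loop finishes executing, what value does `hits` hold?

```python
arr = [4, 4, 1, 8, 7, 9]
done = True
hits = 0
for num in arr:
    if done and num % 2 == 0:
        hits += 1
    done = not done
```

Let's trace through this code step by step.

Initialize: arr = [4, 4, 1, 8, 7, 9]
Initialize: done = True
Initialize: hits = 0
Entering loop: for num in arr:
After iteration 1: num = 4, done = False, hits = 1
After iteration 2: num = 4, done = True, hits = 1
After iteration 3: num = 1, done = False, hits = 1
After iteration 4: num = 8, done = True, hits = 1
After iteration 5: num = 7, done = False, hits = 1
After iteration 6: num = 9, done = True, hits = 1
Loop ends.

Final answer: 1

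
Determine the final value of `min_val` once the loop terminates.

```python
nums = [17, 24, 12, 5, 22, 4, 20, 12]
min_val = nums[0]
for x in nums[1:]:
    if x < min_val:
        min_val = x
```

Let's trace through this code step by step.

Initialize: nums = [17, 24, 12, 5, 22, 4, 20, 12]
Initialize: min_val = 17
Entering loop: for x in nums[1:]:
After iteration 1: x = 24, min_val = 17
After iteration 2: x = 12, min_val = 12
After iteration 3: x = 5, min_val = 5
After iteration 4: x = 22, min_val = 5
After iteration 5: x = 4, min_val = 4
After iteration 6: x = 20, min_val = 4
After iteration 7: x = 12, min_val = 4
Loop ends.

Final answer: 4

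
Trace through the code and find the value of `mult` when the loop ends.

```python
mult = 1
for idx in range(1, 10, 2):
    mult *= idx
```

Let's trace through this code step by step.

Initialize: mult = 1
Entering loop: for idx in range(1, 10, 2):
After iteration 1: idx = 1, mult = 1
After iteration 2: idx = 3, mult = 3
After iteration 3: idx = 5, mult = 15
After iteration 4: idx = 7, mult = 105
After iteration 5: idx = 9, mult = 945
Loop ends.

Final answer: 945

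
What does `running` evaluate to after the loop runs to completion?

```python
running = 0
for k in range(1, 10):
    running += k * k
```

Let's trace through this code step by step.

Initialize: running = 0
Entering loop: for k in range(1, 10):
After iteration 1: k = 1, running = 1
After iteration 2: k = 2, running = 5
After iteration 3: k = 3, running = 14
After iteration 4: k = 4, running = 30
After iteration 5: k = 5, running = 55
After iteration 6: k = 6, running = 91
After iteration 7: k = 7, running = 140
After iteration 8: k = 8, running = 204
After iteration 9: k = 9, running = 285
Loop ends.

Final answer: 285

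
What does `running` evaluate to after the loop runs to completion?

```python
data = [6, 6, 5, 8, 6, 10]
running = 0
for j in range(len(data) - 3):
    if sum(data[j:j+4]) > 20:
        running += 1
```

Let's trace through this code step by step.

Initialize: data = [6, 6, 5, 8, 6, 10]
Initialize: running = 0
Entering loop: for j in range(len(data) - 3):
After iteration 1: j = 0, running = 1
After iteration 2: j = 1, running = 2
After iteration 3: j = 2, running = 3
Loop ends.

Final answer: 3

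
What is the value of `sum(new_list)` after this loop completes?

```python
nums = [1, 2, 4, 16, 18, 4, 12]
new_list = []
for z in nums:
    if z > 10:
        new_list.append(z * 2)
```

Let's trace through this code step by step.

Initialize: nums = [1, 2, 4, 16, 18, 4, 12]
Initialize: new_list = []
Entering loop: for z in nums:
After iteration 1: z = 1, new_list = []
After iteration 2: z = 2, new_list = []
After iteration 3: z = 4, new_list = []
After iteration 4: z = 16, new_list = [32]
After iteration 5: z = 18, new_list = [32, 36]
After iteration 6: z = 4, new_list = [32, 36]
After iteration 7: z = 12, new_list = [32, 36, 24]
Loop ends.
sum(new_list) = 92

Final answer: 92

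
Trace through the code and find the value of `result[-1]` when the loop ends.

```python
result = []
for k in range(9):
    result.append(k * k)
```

Let's trace through this code step by step.

Initialize: result = []
Entering loop: for k in range(9):
After iteration 1: k = 0, result = [0]
After iteration 2: k = 1, result = [0, 1]
After iteration 3: k = 2, result = [0, 1, 4]
After iteration 4: k = 3, result = [0, 1, 4, 9]
After iteration 5: k = 4, result = [0, 1, 4, 9, 16]
After iteration 6: k = 5, result = [0, 1, 4, 9, 16, 25]
After iteration 7: k = 6, result = [0, 1, 4, 9, 16, 25, 36]
After iteration 8: k = 7, result = [0, 1, 4, 9, 16, 25, 36, 49]
After iteration 9: k = 8, result = [0, 1, 4, 9, 16, 25, 36, 49, 64]
Loop ends.
result[-1] = 64

Final answer: 64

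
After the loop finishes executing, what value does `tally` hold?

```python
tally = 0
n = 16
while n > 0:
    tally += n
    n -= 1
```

Let's trace through this code step by step.

Initialize: tally = 0
Initialize: n = 16
Entering loop: while n > 0:
After iteration 1: tally = 16, n = 15
After iteration 2: tally = 31, n = 14
After iteration 3: tally = 45, n = 13
After iteration 4: tally = 58, n = 12
After iteration 5: tally = 70, n = 11
After iteration 6: tally = 81, n = 10
After iteration 7: tally = 91, n = 9
After iteration 8: tally = 100, n = 8
After iteration 9: tally = 108, n = 7
After iteration 10: tally = 115, n = 6
After iteration 11: tally = 121, n = 5
After iteration 12: tally = 126, n = 4
After iteration 13: tally = 130, n = 3
After iteration 14: tally = 133, n = 2
After iteration 15: tally = 135, n = 1
After iteration 16: tally = 136, n = 0
Loop ends.

Final answer: 136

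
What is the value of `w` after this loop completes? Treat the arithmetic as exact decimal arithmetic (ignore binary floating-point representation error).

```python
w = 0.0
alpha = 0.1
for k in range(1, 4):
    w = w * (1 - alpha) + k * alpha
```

Let's trace through this code step by step.

Initialize: w = 0.0
Initialize: alpha = 0.1
Entering loop: for k in range(1, 4):
After iteration 1: k = 1, w = 0.1
After iteration 2: k = 2, w = 0.29
After iteration 3: k = 3, w = 0.561
Loop ends.

Final answer: 0.561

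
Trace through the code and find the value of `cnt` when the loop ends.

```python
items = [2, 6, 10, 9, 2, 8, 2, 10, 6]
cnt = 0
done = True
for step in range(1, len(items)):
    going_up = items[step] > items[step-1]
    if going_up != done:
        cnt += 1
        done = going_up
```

Let's trace through this code step by step.

Initialize: items = [2, 6, 10, 9, 2, 8, 2, 10, 6]
Initialize: cnt = 0
Initialize: done = True
Entering loop: for step in range(1, len(items)):
After iteration 1: step = 1, cnt = 0, done = True, going_up = True
After iteration 2: step = 2, cnt = 0, done = True, going_up = True
After iteration 3: step = 3, cnt = 1, done = False, going_up = False
After iteration 4: step = 4, cnt = 1, done = False, going_up = False
After iteration 5: step = 5, cnt = 2, done = True, going_up = True
After iteration 6: step = 6, cnt = 3, done = False, going_up = False
After iteration 7: step = 7, cnt = 4, done = True, going_up = True
After iteration 8: step = 8, cnt = 5, done = False, going_up = False
Loop ends.

Final answer: 5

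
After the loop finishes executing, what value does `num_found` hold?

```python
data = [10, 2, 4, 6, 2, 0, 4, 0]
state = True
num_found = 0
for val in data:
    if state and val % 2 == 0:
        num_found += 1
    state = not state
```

Let's trace through this code step by step.

Initialize: data = [10, 2, 4, 6, 2, 0, 4, 0]
Initialize: state = True
Initialize: num_found = 0
Entering loop: for val in data:
After iteration 1: val = 10, state = False, num_found = 1
After iteration 2: val = 2, state = True, num_found = 1
After iteration 3: val = 4, state = False, num_found = 2
After iteration 4: val = 6, state = True, num_found = 2
After iteration 5: val = 2, state = False, num_found = 3
After iteration 6: val = 0, state = True, num_found = 3
After iteration 7: val = 4, state = False, num_found = 4
After iteration 8: val = 0, state = True, num_found = 4
Loop ends.

Final answer: 4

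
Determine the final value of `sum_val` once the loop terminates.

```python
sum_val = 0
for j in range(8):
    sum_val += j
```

Let's trace through this code step by step.

Initialize: sum_val = 0
Entering loop: for j in range(8):
After iteration 1: j = 0, sum_val = 0
After iteration 2: j = 1, sum_val = 1
After iteration 3: j = 2, sum_val = 3
After iteration 4: j = 3, sum_val = 6
After iteration 5: j = 4, sum_val = 10
After iteration 6: j = 5, sum_val = 15
After iteration 7: j = 6, sum_val = 21
After iteration 8: j = 7, sum_val = 28
Loop ends.

Final answer: 28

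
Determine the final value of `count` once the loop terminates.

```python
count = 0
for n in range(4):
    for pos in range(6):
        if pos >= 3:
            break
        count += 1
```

Let's trace through this code step by step.

Initialize: count = 0
Entering loop: for n in range(4):
After iteration 1: n = 0, count = 3
After iteration 2: n = 1, count = 6
After iteration 3: n = 2, count = 9
After iteration 4: n = 3, count = 12
Loop ends.

Final answer: 12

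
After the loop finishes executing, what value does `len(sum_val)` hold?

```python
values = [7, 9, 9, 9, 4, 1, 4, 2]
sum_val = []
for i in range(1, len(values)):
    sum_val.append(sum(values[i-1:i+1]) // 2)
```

Let's trace through this code step by step.

Initialize: values = [7, 9, 9, 9, 4, 1, 4, 2]
Initialize: sum_val = []
Entering loop: for i in range(1, len(values)):
After iteration 1: i = 1, sum_val = [8]
After iteration 2: i = 2, sum_val = [8, 9]
After iteration 3: i = 3, sum_val = [8, 9, 9]
After iteration 4: i = 4, sum_val = [8, 9, 9, 6]
After iteration 5: i = 5, sum_val = [8, 9, 9, 6, 2]
After iteration 6: i = 6, sum_val = [8, 9, 9, 6, 2, 2]
After iteration 7: i = 7, sum_val = [8, 9, 9, 6, 2, 2, 3]
Loop ends.
len(sum_val) = 7

Final answer: 7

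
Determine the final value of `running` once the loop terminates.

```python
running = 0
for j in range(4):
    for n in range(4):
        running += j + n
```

Let's trace through this code step by step.

Initialize: running = 0
Entering loop: for j in range(4):
After iteration 1: j = 0, running = 6
After iteration 2: j = 1, running = 16
After iteration 3: j = 2, running = 30
After iteration 4: j = 3, running = 48
Loop ends.

Final answer: 48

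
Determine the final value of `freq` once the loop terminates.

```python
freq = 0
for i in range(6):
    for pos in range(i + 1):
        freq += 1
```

Let's trace through this code step by step.

Initialize: freq = 0
Entering loop: for i in range(6):
After iteration 1: i = 0, freq = 1, pos = 0
After iteration 2: i = 1, freq = 3, pos = 1
After iteration 3: i = 2, freq = 6, pos = 2
After iteration 4: i = 3, freq = 10, pos = 3
After iteration 5: i = 4, freq = 15, pos = 4
After iteration 6: i = 5, freq = 21, pos = 5
Loop ends.

Final answer: 21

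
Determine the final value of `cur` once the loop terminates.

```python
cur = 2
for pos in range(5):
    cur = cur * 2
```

Let's trace through this code step by step.

Initialize: cur = 2
Entering loop: for pos in range(5):
After iteration 1: pos = 0, cur = 4
After iteration 2: pos = 1, cur = 8
After iteration 3: pos = 2, cur = 16
After iteration 4: pos = 3, cur = 32
After iteration 5: pos = 4, cur = 64
Loop ends.

Final answer: 64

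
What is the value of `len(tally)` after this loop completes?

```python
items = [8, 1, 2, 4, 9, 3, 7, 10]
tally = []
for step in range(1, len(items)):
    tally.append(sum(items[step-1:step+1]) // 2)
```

Let's trace through this code step by step.

Initialize: items = [8, 1, 2, 4, 9, 3, 7, 10]
Initialize: tally = []
Entering loop: for step in range(1, len(items)):
After iteration 1: step = 1, tally = [4]
After iteration 2: step = 2, tally = [4, 1]
After iteration 3: step = 3, tally = [4, 1, 3]
After iteration 4: step = 4, tally = [4, 1, 3, 6]
After iteration 5: step = 5, tally = [4, 1, 3, 6, 6]
After iteration 6: step = 6, tally = [4, 1, 3, 6, 6, 5]
After iteration 7: step = 7, tally = [4, 1, 3, 6, 6, 5, 8]
Loop ends.
len(tally) = 7

Final answer: 7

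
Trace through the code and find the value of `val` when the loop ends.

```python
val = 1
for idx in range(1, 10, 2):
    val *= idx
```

Let's trace through this code step by step.

Initialize: val = 1
Entering loop: for idx in range(1, 10, 2):
After iteration 1: idx = 1, val = 1
After iteration 2: idx = 3, val = 3
After iteration 3: idx = 5, val = 15
After iteration 4: idx = 7, val = 105
After iteration 5: idx = 9, val = 945
Loop ends.

Final answer: 945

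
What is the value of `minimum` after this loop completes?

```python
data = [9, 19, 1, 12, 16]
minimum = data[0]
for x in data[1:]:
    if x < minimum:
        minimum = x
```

Let's trace through this code step by step.

Initialize: data = [9, 19, 1, 12, 16]
Initialize: minimum = 9
Entering loop: for x in data[1:]:
After iteration 1: x = 19, minimum = 9
After iteration 2: x = 1, minimum = 1
After iteration 3: x = 12, minimum = 1
After iteration 4: x = 16, minimum = 1
Loop ends.

Final answer: 1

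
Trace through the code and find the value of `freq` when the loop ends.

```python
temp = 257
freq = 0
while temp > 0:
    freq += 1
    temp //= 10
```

Let's trace through this code step by step.

Initialize: temp = 257
Initialize: freq = 0
Entering loop: while temp > 0:
After iteration 1: temp = 25, freq = 1
After iteration 2: temp = 2, freq = 2
After iteration 3: temp = 0, freq = 3
Loop ends.

Final answer: 3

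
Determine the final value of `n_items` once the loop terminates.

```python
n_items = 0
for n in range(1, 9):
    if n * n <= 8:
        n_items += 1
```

Let's trace through this code step by step.

Initialize: n_items = 0
Entering loop: for n in range(1, 9):
After iteration 1: n = 1, n_items = 1
After iteration 2: n = 2, n_items = 2
After iteration 3: n = 3, n_items = 2
After iteration 4: n = 4, n_items = 2
After iteration 5: n = 5, n_items = 2
After iteration 6: n = 6, n_items = 2
After iteration 7: n = 7, n_items = 2
After iteration 8: n = 8, n_items = 2
Loop ends.

Final answer: 2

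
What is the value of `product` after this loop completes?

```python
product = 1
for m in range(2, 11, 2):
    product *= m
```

Let's trace through this code step by step.

Initialize: product = 1
Entering loop: for m in range(2, 11, 2):
After iteration 1: m = 2, product = 2
After iteration 2: m = 4, product = 8
After iteration 3: m = 6, product = 48
After iteration 4: m = 8, product = 384
After iteration 5: m = 10, product = 3840
Loop ends.

Final answer: 3840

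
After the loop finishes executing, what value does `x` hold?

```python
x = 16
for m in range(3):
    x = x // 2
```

Let's trace through this code step by step.

Initialize: x = 16
Entering loop: for m in range(3):
After iteration 1: m = 0, x = 8
After iteration 2: m = 1, x = 4
After iteration 3: m = 2, x = 2
Loop ends.

Final answer: 2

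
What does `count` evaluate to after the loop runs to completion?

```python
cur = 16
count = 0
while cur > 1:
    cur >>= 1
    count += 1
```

Let's trace through this code step by step.

Initialize: cur = 16
Initialize: count = 0
Entering loop: while cur > 1:
After iteration 1: cur = 8, count = 1
After iteration 2: cur = 4, count = 2
After iteration 3: cur = 2, count = 3
After iteration 4: cur = 1, count = 4
Loop ends.

Final answer: 4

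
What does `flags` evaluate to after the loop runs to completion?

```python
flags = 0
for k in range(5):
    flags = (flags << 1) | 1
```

Let's trace through this code step by step.

Initialize: flags = 0
Entering loop: for k in range(5):
After iteration 1: k = 0, flags = 1
After iteration 2: k = 1, flags = 3
After iteration 3: k = 2, flags = 7
After iteration 4: k = 3, flags = 15
After iteration 5: k = 4, flags = 31
Loop ends.

Final answer: 31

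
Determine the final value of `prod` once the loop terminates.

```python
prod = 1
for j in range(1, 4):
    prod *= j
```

Let's trace through this code step by step.

Initialize: prod = 1
Entering loop: for j in range(1, 4):
After iteration 1: j = 1, prod = 1
After iteration 2: j = 2, prod = 2
After iteration 3: j = 3, prod = 6
Loop ends.

Final answer: 6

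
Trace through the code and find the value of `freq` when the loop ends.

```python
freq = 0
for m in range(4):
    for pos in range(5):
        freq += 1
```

Let's trace through this code step by step.

Initialize: freq = 0
Entering loop: for m in range(4):
After iteration 1: m = 0, freq = 5
After iteration 2: m = 1, freq = 10
After iteration 3: m = 2, freq = 15
After iteration 4: m = 3, freq = 20
Loop ends.

Final answer: 20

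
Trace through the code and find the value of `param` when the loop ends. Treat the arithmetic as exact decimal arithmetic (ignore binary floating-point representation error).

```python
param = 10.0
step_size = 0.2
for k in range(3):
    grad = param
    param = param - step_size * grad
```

Let's trace through this code step by step.

Initialize: param = 10.0
Initialize: step_size = 0.2
Entering loop: for k in range(3):
After iteration 1: k = 0, param = 8.0, grad = 10.0
After iteration 2: k = 1, param = 6.4, grad = 8.0
After iteration 3: k = 2, param = 5.12, grad = 6.4
Loop ends.

Final answer: 5.12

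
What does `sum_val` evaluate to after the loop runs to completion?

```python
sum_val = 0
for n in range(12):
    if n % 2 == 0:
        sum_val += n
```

Let's trace through this code step by step.

Initialize: sum_val = 0
Entering loop: for n in range(12):
After iteration 1: n = 0, sum_val = 0
After iteration 2: n = 1, sum_val = 0
After iteration 3: n = 2, sum_val = 2
After iteration 4: n = 3, sum_val = 2
After iteration 5: n = 4, sum_val = 6
After iteration 6: n = 5, sum_val = 6
After iteration 7: n = 6, sum_val = 12
After iteration 8: n = 7, sum_val = 12
After iteration 9: n = 8, sum_val = 20
After iteration 10: n = 9, sum_val = 20
After iteration 11: n = 10, sum_val = 30
After iteration 12: n = 11, sum_val = 30
Loop ends.

Final answer: 30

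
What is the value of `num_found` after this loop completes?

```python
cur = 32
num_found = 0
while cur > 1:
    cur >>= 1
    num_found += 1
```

Let's trace through this code step by step.

Initialize: cur = 32
Initialize: num_found = 0
Entering loop: while cur > 1:
After iteration 1: cur = 16, num_found = 1
After iteration 2: cur = 8, num_found = 2
After iteration 3: cur = 4, num_found = 3
After iteration 4: cur = 2, num_found = 4
After iteration 5: cur = 1, num_found = 5
Loop ends.

Final answer: 5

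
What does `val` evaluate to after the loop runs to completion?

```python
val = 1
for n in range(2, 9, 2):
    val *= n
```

Let's trace through this code step by step.

Initialize: val = 1
Entering loop: for n in range(2, 9, 2):
After iteration 1: n = 2, val = 2
After iteration 2: n = 4, val = 8
After iteration 3: n = 6, val = 48
After iteration 4: n = 8, val = 384
Loop ends.

Final answer: 384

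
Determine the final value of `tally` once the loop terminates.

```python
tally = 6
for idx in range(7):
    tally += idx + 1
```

Let's trace through this code step by step.

Initialize: tally = 6
Entering loop: for idx in range(7):
After iteration 1: idx = 0, tally = 7
After iteration 2: idx = 1, tally = 9
After iteration 3: idx = 2, tally = 12
After iteration 4: idx = 3, tally = 16
After iteration 5: idx = 4, tally = 21
After iteration 6: idx = 5, tally = 27
After iteration 7: idx = 6, tally = 34
Loop ends.

Final answer: 34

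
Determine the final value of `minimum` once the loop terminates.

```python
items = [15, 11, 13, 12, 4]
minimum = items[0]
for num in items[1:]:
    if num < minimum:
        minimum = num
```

Let's trace through this code step by step.

Initialize: items = [15, 11, 13, 12, 4]
Initialize: minimum = 15
Entering loop: for num in items[1:]:
After iteration 1: num = 11, minimum = 11
After iteration 2: num = 13, minimum = 11
After iteration 3: num = 12, minimum = 11
After iteration 4: num = 4, minimum = 4
Loop ends.

Final answer: 4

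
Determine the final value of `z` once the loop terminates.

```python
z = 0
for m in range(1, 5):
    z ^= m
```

Let's trace through this code step by step.

Initialize: z = 0
Entering loop: for m in range(1, 5):
After iteration 1: m = 1, z = 1
After iteration 2: m = 2, z = 3
After iteration 3: m = 3, z = 0
After iteration 4: m = 4, z = 4
Loop ends.

Final answer: 4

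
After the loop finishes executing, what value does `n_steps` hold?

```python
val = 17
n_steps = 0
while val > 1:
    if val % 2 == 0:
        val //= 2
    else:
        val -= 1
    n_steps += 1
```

Let's trace through this code step by step.

Initialize: val = 17
Initialize: n_steps = 0
Entering loop: while val > 1:
After iteration 1: val = 16, n_steps = 1
After iteration 2: val = 8, n_steps = 2
After iteration 3: val = 4, n_steps = 3
After iteration 4: val = 2, n_steps = 4
After iteration 5: val = 1, n_steps = 5
Loop ends.

Final answer: 5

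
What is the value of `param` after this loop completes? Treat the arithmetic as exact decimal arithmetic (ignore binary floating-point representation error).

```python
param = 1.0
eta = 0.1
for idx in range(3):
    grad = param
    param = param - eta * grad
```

Let's trace through this code step by step.

Initialize: param = 1.0
Initialize: eta = 0.1
Entering loop: for idx in range(3):
After iteration 1: idx = 0, param = 0.9, grad = 1.0
After iteration 2: idx = 1, param = 0.81, grad = 0.9
After iteration 3: idx = 2, param = 0.729, grad = 0.81
Loop ends.

Final answer: 0.729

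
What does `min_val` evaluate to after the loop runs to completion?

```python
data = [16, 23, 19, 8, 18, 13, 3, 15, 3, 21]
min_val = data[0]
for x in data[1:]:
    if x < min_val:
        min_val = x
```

Let's trace through this code step by step.

Initialize: data = [16, 23, 19, 8, 18, 13, 3, 15, 3, 21]
Initialize: min_val = 16
Entering loop: for x in data[1:]:
After iteration 1: x = 23, min_val = 16
After iteration 2: x = 19, min_val = 16
After iteration 3: x = 8, min_val = 8
After iteration 4: x = 18, min_val = 8
After iteration 5: x = 13, min_val = 8
After iteration 6: x = 3, min_val = 3
After iteration 7: x = 15, min_val = 3
After iteration 8: x = 3, min_val = 3
After iteration 9: x = 21, min_val = 3
Loop ends.

Final answer: 3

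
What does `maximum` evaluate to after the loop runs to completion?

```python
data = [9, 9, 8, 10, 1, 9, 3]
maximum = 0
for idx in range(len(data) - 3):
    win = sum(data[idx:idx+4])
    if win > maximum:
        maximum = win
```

Let's trace through this code step by step.

Initialize: data = [9, 9, 8, 10, 1, 9, 3]
Initialize: maximum = 0
Entering loop: for idx in range(len(data) - 3):
After iteration 1: idx = 0, maximum = 36, win = 36
After iteration 2: idx = 1, maximum = 36, win = 28
After iteration 3: idx = 2, maximum = 36, win = 28
After iteration 4: idx = 3, maximum = 36, win = 23
Loop ends.

Final answer: 36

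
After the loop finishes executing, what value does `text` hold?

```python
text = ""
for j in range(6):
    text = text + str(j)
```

Let's trace through this code step by step.

Initialize: text = ''
Entering loop: for j in range(6):
After iteration 1: j = 0, text = '0'
After iteration 2: j = 1, text = '01'
After iteration 3: j = 2, text = '012'
After iteration 4: j = 3, text = '0123'
After iteration 5: j = 4, text = '01234'
After iteration 6: j = 5, text = '012345'
Loop ends.

Final answer: '012345'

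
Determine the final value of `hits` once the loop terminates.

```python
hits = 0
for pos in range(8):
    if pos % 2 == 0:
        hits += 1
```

Let's trace through this code step by step.

Initialize: hits = 0
Entering loop: for pos in range(8):
After iteration 1: pos = 0, hits = 1
After iteration 2: pos = 1, hits = 1
After iteration 3: pos = 2, hits = 2
After iteration 4: pos = 3, hits = 2
After iteration 5: pos = 4, hits = 3
After iteration 6: pos = 5, hits = 3
After iteration 7: pos = 6, hits = 4
After iteration 8: pos = 7, hits = 4
Loop ends.

Final answer: 4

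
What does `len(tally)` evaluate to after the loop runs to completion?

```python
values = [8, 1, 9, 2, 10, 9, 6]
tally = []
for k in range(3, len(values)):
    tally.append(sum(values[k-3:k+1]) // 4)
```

Let's trace through this code step by step.

Initialize: values = [8, 1, 9, 2, 10, 9, 6]
Initialize: tally = []
Entering loop: for k in range(3, len(values)):
After iteration 1: k = 3, tally = [5]
After iteration 2: k = 4, tally = [5, 5]
After iteration 3: k = 5, tally = [5, 5, 7]
After iteration 4: k = 6, tally = [5, 5, 7, 6]
Loop ends.
len(tally) = 4

Final answer: 4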